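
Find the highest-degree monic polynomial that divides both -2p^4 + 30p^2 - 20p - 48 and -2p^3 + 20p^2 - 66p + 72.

p - 3

Euclidean algorithm in ℚ[p]:
  -2p^4 + 30p^2 - 20p - 48 = (p + 10)(-2p^3 + 20p^2 - 66p + 72) + (-104p^2 + 568p - 768)
  -2p^3 + 20p^2 - 66p + 72 = ((1/52)p - 59/676)(-104p^2 + 568p - 768) + (-(280/169)p + 840/169)
  -104p^2 + 568p - 768 = ((2197/35)p - 5408/35)(-(280/169)p + 840/169) + (0)
Last nonzero remainder: -(280/169)p + 840/169. Dividing through by -280/169 gives the monic gcd p - 3.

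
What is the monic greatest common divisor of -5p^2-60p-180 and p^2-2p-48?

By polynomial division,
  -5p^2-60p-180 = (-5)(p^2-2p-48) + (-70p-420)
  p^2-2p-48 = (-(1/70)p+4/35)(-70p-420) + (0)
Last nonzero remainder: -70p-420. Dividing through by -70 gives the monic gcd p+6.

p+6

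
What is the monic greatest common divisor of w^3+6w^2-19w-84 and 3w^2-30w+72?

Euclidean algorithm in ℚ[w]:
  w^3+6w^2-19w-84 = ((1/3)w+16/3)(3w^2-30w+72) + (117w-468)
  3w^2-30w+72 = ((1/39)w-2/13)(117w-468) + (0)
Last nonzero remainder: 117w-468. Dividing through by 117 gives the monic gcd w-4.

w-4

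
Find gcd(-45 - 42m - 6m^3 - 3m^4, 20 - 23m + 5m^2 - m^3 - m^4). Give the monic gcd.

5 - 2m + m^2

Repeated division with remainder:
  -3m^4 - 6m^3 - 42m - 45 = (3)(-m^4 - m^3 + 5m^2 - 23m + 20) + (-3m^3 - 15m^2 + 27m - 105)
  -m^4 - m^3 + 5m^2 - 23m + 20 = ((1/3)m - 4/3)(-3m^3 - 15m^2 + 27m - 105) + (-24m^2 + 48m - 120)
  -3m^3 - 15m^2 + 27m - 105 = ((1/8)m + 7/8)(-24m^2 + 48m - 120) + (0)
Last nonzero remainder: -24m^2 + 48m - 120. Dividing through by -24 gives the monic gcd m^2 - 2m + 5.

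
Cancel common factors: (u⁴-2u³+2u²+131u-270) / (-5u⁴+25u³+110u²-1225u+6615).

(-u²-3u+10)/(5u²-245)

Repeated division with remainder:
  u⁴-2u³+2u²+131u-270 = (-1/5)(-5u⁴+25u³+110u²-1225u+6615) + (3u³+24u²-114u+1053)
  -5u⁴+25u³+110u²-1225u+6615 = (-(5/3)u+65/3)(3u³+24u²-114u+1053) + (-600u²+3000u-16200)
  3u³+24u²-114u+1053 = (-(1/200)u-13/200)(-600u²+3000u-16200) + (0)
Last nonzero remainder: -600u²+3000u-16200. Dividing through by -600 gives the monic gcd u²-5u+27.
Cancel u²-5u+27 from numerator and denominator to get the reduced form.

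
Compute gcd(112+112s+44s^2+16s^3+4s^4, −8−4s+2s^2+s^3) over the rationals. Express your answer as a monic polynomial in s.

4+4s+s^2

By polynomial division,
  4s^4+16s^3+44s^2+112s+112 = (4s+8)(s^3+2s^2−4s−8) + (44s^2+176s+176)
  s^3+2s^2−4s−8 = ((1/44)s−1/22)(44s^2+176s+176) + (0)
Last nonzero remainder: 44s^2+176s+176. Dividing through by 44 gives the monic gcd s^2+4s+4.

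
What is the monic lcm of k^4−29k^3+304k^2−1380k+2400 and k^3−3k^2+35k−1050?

k^6−22k^5+206k^4−2297k^3+24660k^2−128100k+252000

By polynomial division,
  k^4−29k^3+304k^2−1380k+2400 = (k−26)(k^3−3k^2+35k−1050) + (191k^2+580k−24900)
  k^3−3k^2+35k−1050 = ((1/191)k−1153/36481)(191k^2+580k−24900) + ((6701475/36481)k−67014750/36481)
  191k^2+580k−24900 = ((6967871/6701475)k+6055846/446765)((6701475/36481)k−67014750/36481) + (0)
Last nonzero remainder: (6701475/36481)k−67014750/36481. Dividing through by 6701475/36481 gives the monic gcd k−10.
Then lcm(f, g) = f·g / gcd(f, g); expanding and making the result monic gives the answer.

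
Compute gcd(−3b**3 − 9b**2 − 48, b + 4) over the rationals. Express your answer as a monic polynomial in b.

b + 4

Repeated division with remainder:
  −3b**3 − 9b**2 − 48 = (−3b**2 + 3b − 12)(b + 4) + (0)
The last nonzero remainder b + 4 is already monic.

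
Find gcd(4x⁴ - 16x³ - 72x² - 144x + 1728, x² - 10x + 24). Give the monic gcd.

Euclidean algorithm in ℚ[x]:
  4x⁴ - 16x³ - 72x² - 144x + 1728 = (4x² + 24x + 72)(x² - 10x + 24) + (0)
The last nonzero remainder x² - 10x + 24 is already monic.

x² - 10x + 24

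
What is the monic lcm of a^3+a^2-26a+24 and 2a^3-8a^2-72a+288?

By polynomial division,
  a^3+a^2-26a+24 = (1/2)(2a^3-8a^2-72a+288) + (5a^2+10a-120)
  2a^3-8a^2-72a+288 = ((2/5)a-12/5)(5a^2+10a-120) + (0)
Last nonzero remainder: 5a^2+10a-120. Dividing through by 5 gives the monic gcd a^2+2a-24.
Then lcm(f, g) = f·g / gcd(f, g); expanding and making the result monic gives the answer.

a^4-5a^3-32a^2+180a-144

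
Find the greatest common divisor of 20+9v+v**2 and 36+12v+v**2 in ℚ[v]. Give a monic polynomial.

1

By polynomial division,
  v**2+9v+20 = (v**2+12v+36) + (−3v−16)
  v**2+12v+36 = (−(1/3)v−20/9)(−3v−16) + (4/9)
  −3v−16 = (−(27/4)v−36)(4/9) + (0)
The last nonzero remainder is the constant 4/9, so the polynomials are coprime and gcd = 1.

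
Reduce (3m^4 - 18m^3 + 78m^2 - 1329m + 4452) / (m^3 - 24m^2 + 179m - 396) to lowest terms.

(3m^3 - 6m^2 + 54m - 1113)/(m^2 - 20m + 99)

Euclidean algorithm in ℚ[m]:
  3m^4 - 18m^3 + 78m^2 - 1329m + 4452 = (3m + 54)(m^3 - 24m^2 + 179m - 396) + (837m^2 - 9807m + 25836)
  m^3 - 24m^2 + 179m - 396 = ((1/837)m - 3427/233523)(837m^2 - 9807m + 25836) + ((327928/77841)m - 1311712/77841)
  837m^2 - 9807m + 25836 = ((65152917/327928)m - 502775019/327928)((327928/77841)m - 1311712/77841) + (0)
Last nonzero remainder: (327928/77841)m - 1311712/77841. Dividing through by 327928/77841 gives the monic gcd m - 4.
Cancel m - 4 from numerator and denominator to get the reduced form.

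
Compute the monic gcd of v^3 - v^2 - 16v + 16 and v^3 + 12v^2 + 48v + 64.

v + 4

Repeated division with remainder:
  v^3 - v^2 - 16v + 16 = (v^3 + 12v^2 + 48v + 64) + (-13v^2 - 64v - 48)
  v^3 + 12v^2 + 48v + 64 = (-(1/13)v - 92/169)(-13v^2 - 64v - 48) + ((1600/169)v + 6400/169)
  -13v^2 - 64v - 48 = (-(2197/1600)v - 507/400)((1600/169)v + 6400/169) + (0)
Last nonzero remainder: (1600/169)v + 6400/169. Dividing through by 1600/169 gives the monic gcd v + 4.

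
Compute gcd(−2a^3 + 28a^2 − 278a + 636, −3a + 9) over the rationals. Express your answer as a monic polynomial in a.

a − 3

By polynomial division,
  −2a^3 + 28a^2 − 278a + 636 = ((2/3)a^2 − (22/3)a + 212/3)(−3a + 9) + (0)
Last nonzero remainder: −3a + 9. Dividing through by −3 gives the monic gcd a − 3.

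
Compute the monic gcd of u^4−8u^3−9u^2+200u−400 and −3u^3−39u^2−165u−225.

Apply the Euclidean algorithm:
  u^4−8u^3−9u^2+200u−400 = (−(1/3)u+7)(−3u^3−39u^2−165u−225) + (209u^2+1280u+1175)
  −3u^3−39u^2−165u−225 = (−(3/209)u−4311/43681)(209u^2+1280u+1175) + (−(952560/43681)u−4762800/43681)
  209u^2+1280u+1175 = (−(9129329/952560)u−2053007/190512)(−(952560/43681)u−4762800/43681) + (0)
Last nonzero remainder: −(952560/43681)u−4762800/43681. Dividing through by −952560/43681 gives the monic gcd u+5.

u+5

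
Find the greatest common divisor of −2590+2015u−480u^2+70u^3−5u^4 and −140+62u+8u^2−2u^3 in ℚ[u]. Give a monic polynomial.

14−9u+u^2

Repeated division with remainder:
  −5u^4+70u^3−480u^2+2015u−2590 = ((5/2)u−25)(−2u^3+8u^2+62u−140) + (−435u^2+3915u−6090)
  −2u^3+8u^2+62u−140 = ((2/435)u+2/87)(−435u^2+3915u−6090) + (0)
Last nonzero remainder: −435u^2+3915u−6090. Dividing through by −435 gives the monic gcd u^2−9u+14.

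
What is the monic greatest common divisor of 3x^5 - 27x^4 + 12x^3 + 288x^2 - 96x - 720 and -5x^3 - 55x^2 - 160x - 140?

By polynomial division,
  3x^5 - 27x^4 + 12x^3 + 288x^2 - 96x - 720 = (-(3/5)x^2 + 12x - 576/5)(-5x^3 - 55x^2 - 160x - 140) + (-4212x^2 - 16848x - 16848)
  -5x^3 - 55x^2 - 160x - 140 = ((5/4212)x + 35/4212)(-4212x^2 - 16848x - 16848) + (0)
Last nonzero remainder: -4212x^2 - 16848x - 16848. Dividing through by -4212 gives the monic gcd x^2 + 4x + 4.

x^2 + 4x + 4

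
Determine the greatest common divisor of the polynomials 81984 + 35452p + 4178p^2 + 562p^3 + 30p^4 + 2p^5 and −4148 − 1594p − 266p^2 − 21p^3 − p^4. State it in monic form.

122 + 11p + p^2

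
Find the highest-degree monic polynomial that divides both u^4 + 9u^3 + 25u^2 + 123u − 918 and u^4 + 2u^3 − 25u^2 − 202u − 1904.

u^2 + 3u + 34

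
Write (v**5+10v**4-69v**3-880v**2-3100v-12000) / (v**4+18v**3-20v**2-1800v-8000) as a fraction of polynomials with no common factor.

(v**2+2v+15)/(v+10)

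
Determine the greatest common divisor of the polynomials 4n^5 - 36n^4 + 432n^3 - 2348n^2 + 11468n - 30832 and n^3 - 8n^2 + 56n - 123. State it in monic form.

n^2 - 5n + 41

Apply the Euclidean algorithm:
  4n^5 - 36n^4 + 432n^3 - 2348n^2 + 11468n - 30832 = (4n^2 - 4n + 176)(n^3 - 8n^2 + 56n - 123) + (-224n^2 + 1120n - 9184)
  n^3 - 8n^2 + 56n - 123 = (-(1/224)n + 3/224)(-224n^2 + 1120n - 9184) + (0)
Last nonzero remainder: -224n^2 + 1120n - 9184. Dividing through by -224 gives the monic gcd n^2 - 5n + 41.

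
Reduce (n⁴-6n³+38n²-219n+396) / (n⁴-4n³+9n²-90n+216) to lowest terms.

(n²+n+33)/(n²+3n+18)

Euclidean algorithm in ℚ[n]:
  n⁴-6n³+38n²-219n+396 = (n⁴-4n³+9n²-90n+216) + (-2n³+29n²-129n+180)
  n⁴-4n³+9n²-90n+216 = (-(1/2)n-21/4)(-2n³+29n²-129n+180) + ((387/4)n²-(2709/4)n+1161)
  -2n³+29n²-129n+180 = (-(8/387)n+20/129)((387/4)n²-(2709/4)n+1161) + (0)
Last nonzero remainder: (387/4)n²-(2709/4)n+1161. Dividing through by 387/4 gives the monic gcd n²-7n+12.
Cancel n²-7n+12 from numerator and denominator to get the reduced form.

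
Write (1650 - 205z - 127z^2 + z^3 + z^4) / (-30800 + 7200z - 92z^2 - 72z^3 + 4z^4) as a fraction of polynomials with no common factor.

Apply the Euclidean algorithm:
  z^4 + z^3 - 127z^2 - 205z + 1650 = (1/4)(4z^4 - 72z^3 - 92z^2 + 7200z - 30800) + (19z^3 - 104z^2 - 2005z + 9350)
  4z^4 - 72z^3 - 92z^2 + 7200z - 30800 = ((4/19)z - 952/361)(19z^3 - 104z^2 - 2005z + 9350) + ((20160/361)z^2 - (20160/361)z - 2217600/361)
  19z^3 - 104z^2 - 2005z + 9350 = ((6859/20160)z - 6137/4032)((20160/361)z^2 - (20160/361)z - 2217600/361) + (0)
Last nonzero remainder: (20160/361)z^2 - (20160/361)z - 2217600/361. Dividing through by 20160/361 gives the monic gcd z^2 - z - 110.
Cancel z^2 - z - 110 from numerator and denominator to get the reduced form.

(-15 + 2z + z^2)/(280 - 68z + 4z^2)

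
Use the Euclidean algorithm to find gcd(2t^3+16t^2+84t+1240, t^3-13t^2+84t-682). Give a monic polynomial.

By polynomial division,
  2t^3+16t^2+84t+1240 = (2)(t^3-13t^2+84t-682) + (42t^2-84t+2604)
  t^3-13t^2+84t-682 = ((1/42)t-11/42)(42t^2-84t+2604) + (0)
Last nonzero remainder: 42t^2-84t+2604. Dividing through by 42 gives the monic gcd t^2-2t+62.

t^2-2t+62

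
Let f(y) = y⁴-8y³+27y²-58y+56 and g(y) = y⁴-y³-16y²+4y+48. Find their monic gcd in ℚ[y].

Euclidean algorithm in ℚ[y]:
  y⁴-8y³+27y²-58y+56 = (y⁴-y³-16y²+4y+48) + (-7y³+43y²-62y+8)
  y⁴-y³-16y²+4y+48 = (-(1/7)y-36/49)(-7y³+43y²-62y+8) + ((330/49)y²-(1980/49)y+2640/49)
  -7y³+43y²-62y+8 = (-(343/330)y+49/330)((330/49)y²-(1980/49)y+2640/49) + (0)
Last nonzero remainder: (330/49)y²-(1980/49)y+2640/49. Dividing through by 330/49 gives the monic gcd y²-6y+8.

y²-6y+8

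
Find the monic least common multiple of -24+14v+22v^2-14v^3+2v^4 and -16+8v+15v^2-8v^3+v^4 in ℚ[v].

48-40v-37v^2+39v^3-11v^4+v^5

Euclidean algorithm in ℚ[v]:
  2v^4-14v^3+22v^2+14v-24 = (2)(v^4-8v^3+15v^2+8v-16) + (2v^3-8v^2-2v+8)
  v^4-8v^3+15v^2+8v-16 = ((1/2)v-2)(2v^3-8v^2-2v+8) + (0)
Last nonzero remainder: 2v^3-8v^2-2v+8. Dividing through by 2 gives the monic gcd v^3-4v^2-v+4.
Then lcm(f, g) = f·g / gcd(f, g); expanding and making the result monic gives the answer.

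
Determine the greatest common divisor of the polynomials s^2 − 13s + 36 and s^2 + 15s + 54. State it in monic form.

1

Repeated division with remainder:
  s^2 − 13s + 36 = (s^2 + 15s + 54) + (−28s − 18)
  s^2 + 15s + 54 = (−(1/28)s − 201/392)(−28s − 18) + (8775/196)
  −28s − 18 = (−(5488/8775)s − 392/975)(8775/196) + (0)
The last nonzero remainder is the constant 8775/196, so the polynomials are coprime and gcd = 1.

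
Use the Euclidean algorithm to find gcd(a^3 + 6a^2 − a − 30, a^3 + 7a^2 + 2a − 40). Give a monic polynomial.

Repeated division with remainder:
  a^3 + 6a^2 − a − 30 = (a^3 + 7a^2 + 2a − 40) + (−a^2 − 3a + 10)
  a^3 + 7a^2 + 2a − 40 = (−a − 4)(−a^2 − 3a + 10) + (0)
Last nonzero remainder: −a^2 − 3a + 10. Dividing through by −1 gives the monic gcd a^2 + 3a − 10.

a^2 + 3a − 10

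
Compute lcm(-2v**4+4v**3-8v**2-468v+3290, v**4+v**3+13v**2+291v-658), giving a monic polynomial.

v**5-4v**4+8v**3+226v**2-2113v+3290

Euclidean algorithm in ℚ[v]:
  -2v**4+4v**3-8v**2-468v+3290 = (-2)(v**4+v**3+13v**2+291v-658) + (6v**3+18v**2+114v+1974)
  v**4+v**3+13v**2+291v-658 = ((1/6)v-1/3)(6v**3+18v**2+114v+1974) + (0)
Last nonzero remainder: 6v**3+18v**2+114v+1974. Dividing through by 6 gives the monic gcd v**3+3v**2+19v+329.
Then lcm(f, g) = f·g / gcd(f, g); expanding and making the result monic gives the answer.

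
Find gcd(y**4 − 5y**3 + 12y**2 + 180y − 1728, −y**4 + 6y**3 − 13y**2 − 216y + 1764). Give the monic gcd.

y**2 − 36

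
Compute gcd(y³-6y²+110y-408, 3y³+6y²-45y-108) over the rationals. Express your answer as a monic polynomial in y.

Repeated division with remainder:
  y³-6y²+110y-408 = (1/3)(3y³+6y²-45y-108) + (-8y²+125y-372)
  3y³+6y²-45y-108 = (-(3/8)y-423/64)(-8y²+125y-372) + ((41067/64)y-41067/16)
  -8y²+125y-372 = (-(512/41067)y+1984/13689)((41067/64)y-41067/16) + (0)
Last nonzero remainder: (41067/64)y-41067/16. Dividing through by 41067/64 gives the monic gcd y-4.

y-4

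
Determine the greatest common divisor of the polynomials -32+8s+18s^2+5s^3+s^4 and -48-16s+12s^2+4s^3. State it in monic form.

Euclidean algorithm in ℚ[s]:
  s^4+5s^3+18s^2+8s-32 = ((1/4)s+1/2)(4s^3+12s^2-16s-48) + (16s^2+28s-8)
  4s^3+12s^2-16s-48 = ((1/4)s+5/16)(16s^2+28s-8) + (-(91/4)s-91/2)
  16s^2+28s-8 = (-(64/91)s+16/91)(-(91/4)s-91/2) + (0)
Last nonzero remainder: -(91/4)s-91/2. Dividing through by -91/4 gives the monic gcd s+2.

2+s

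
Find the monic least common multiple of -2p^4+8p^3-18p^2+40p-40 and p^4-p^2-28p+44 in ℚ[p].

By polynomial division,
  -2p^4+8p^3-18p^2+40p-40 = (-2)(p^4-p^2-28p+44) + (8p^3-20p^2-16p+48)
  p^4-p^2-28p+44 = ((1/8)p+5/16)(8p^3-20p^2-16p+48) + ((29/4)p^2-29p+29)
  8p^3-20p^2-16p+48 = ((32/29)p+48/29)((29/4)p^2-29p+29) + (0)
Last nonzero remainder: (29/4)p^2-29p+29. Dividing through by 29/4 gives the monic gcd p^2-4p+4.
Then lcm(f, g) = f·g / gcd(f, g); expanding and making the result monic gives the answer.

p^6+4p^4-28p^3+39p^2-140p+220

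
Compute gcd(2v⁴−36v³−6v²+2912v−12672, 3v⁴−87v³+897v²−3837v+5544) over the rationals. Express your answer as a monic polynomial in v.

Repeated division with remainder:
  2v⁴−36v³−6v²+2912v−12672 = (2/3)(3v⁴−87v³+897v²−3837v+5544) + (22v³−604v²+5470v−16368)
  3v⁴−87v³+897v²−3837v+5544 = ((3/22)v−51/242)(22v³−604v²+5470v−16368) + ((2880/121)v²−(54720/121)v+23040/11)
  22v³−604v²+5470v−16368 = ((1331/1440)v−3751/480)((2880/121)v²−(54720/121)v+23040/11) + (0)
Last nonzero remainder: (2880/121)v²−(54720/121)v+23040/11. Dividing through by 2880/121 gives the monic gcd v²−19v+88.

v²−19v+88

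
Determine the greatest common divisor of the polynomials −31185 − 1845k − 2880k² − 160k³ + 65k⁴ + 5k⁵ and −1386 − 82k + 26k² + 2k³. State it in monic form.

Euclidean algorithm in ℚ[k]:
  5k⁵ + 65k⁴ − 160k³ − 2880k² − 1845k − 31185 = ((5/2)k² + 45/2)(2k³ + 26k² − 82k − 1386) + (0)
Last nonzero remainder: 2k³ + 26k² − 82k − 1386. Dividing through by 2 gives the monic gcd k³ + 13k² − 41k − 693.

−693 − 41k + 13k² + k³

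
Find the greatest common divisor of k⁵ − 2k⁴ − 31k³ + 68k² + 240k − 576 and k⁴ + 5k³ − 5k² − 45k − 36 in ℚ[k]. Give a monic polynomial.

k² + k − 12

Repeated division with remainder:
  k⁵ − 2k⁴ − 31k³ + 68k² + 240k − 576 = (k − 7)(k⁴ + 5k³ − 5k² − 45k − 36) + (9k³ + 78k² − 39k − 828)
  k⁴ + 5k³ − 5k² − 45k − 36 = ((1/9)k − 11/27)(9k³ + 78k² − 39k − 828) + ((280/9)k² + (280/9)k − 1120/3)
  9k³ + 78k² − 39k − 828 = ((81/280)k + 621/280)((280/9)k² + (280/9)k − 1120/3) + (0)
Last nonzero remainder: (280/9)k² + (280/9)k − 1120/3. Dividing through by 280/9 gives the monic gcd k² + k − 12.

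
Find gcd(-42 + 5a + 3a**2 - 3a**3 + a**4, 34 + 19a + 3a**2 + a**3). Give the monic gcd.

By polynomial division,
  a**4 - 3a**3 + 3a**2 + 5a - 42 = (a - 6)(a**3 + 3a**2 + 19a + 34) + (2a**2 + 85a + 162)
  a**3 + 3a**2 + 19a + 34 = ((1/2)a - 79/4)(2a**2 + 85a + 162) + ((6467/4)a + 6467/2)
  2a**2 + 85a + 162 = ((8/6467)a + 324/6467)((6467/4)a + 6467/2) + (0)
Last nonzero remainder: (6467/4)a + 6467/2. Dividing through by 6467/4 gives the monic gcd a + 2.

2 + a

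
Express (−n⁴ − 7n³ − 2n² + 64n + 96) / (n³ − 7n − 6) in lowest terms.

(−n² − 8n − 16)/(n + 1)

By polynomial division,
  −n⁴ − 7n³ − 2n² + 64n + 96 = (−n − 7)(n³ − 7n − 6) + (−9n² + 9n + 54)
  n³ − 7n − 6 = (−(1/9)n − 1/9)(−9n² + 9n + 54) + (0)
Last nonzero remainder: −9n² + 9n + 54. Dividing through by −9 gives the monic gcd n² − n − 6.
Cancel n² − n − 6 from numerator and denominator to get the reduced form.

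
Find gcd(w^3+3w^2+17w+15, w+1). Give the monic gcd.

Apply the Euclidean algorithm:
  w^3+3w^2+17w+15 = (w^2+2w+15)(w+1) + (0)
The last nonzero remainder w+1 is already monic.

w+1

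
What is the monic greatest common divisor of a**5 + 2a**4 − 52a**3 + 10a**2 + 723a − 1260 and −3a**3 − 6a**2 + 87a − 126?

a**2 + 4a − 21

Apply the Euclidean algorithm:
  a**5 + 2a**4 − 52a**3 + 10a**2 + 723a − 1260 = (−(1/3)a**2 + 23/3)(−3a**3 − 6a**2 + 87a − 126) + (14a**2 + 56a − 294)
  −3a**3 − 6a**2 + 87a − 126 = (−(3/14)a + 3/7)(14a**2 + 56a − 294) + (0)
Last nonzero remainder: 14a**2 + 56a − 294. Dividing through by 14 gives the monic gcd a**2 + 4a − 21.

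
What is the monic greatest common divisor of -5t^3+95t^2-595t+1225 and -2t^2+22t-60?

Euclidean algorithm in ℚ[t]:
  -5t^3+95t^2-595t+1225 = ((5/2)t-20)(-2t^2+22t-60) + (-5t+25)
  -2t^2+22t-60 = ((2/5)t-12/5)(-5t+25) + (0)
Last nonzero remainder: -5t+25. Dividing through by -5 gives the monic gcd t-5.

t-5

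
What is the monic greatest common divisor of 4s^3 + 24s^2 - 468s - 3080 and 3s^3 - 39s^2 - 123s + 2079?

Apply the Euclidean algorithm:
  4s^3 + 24s^2 - 468s - 3080 = (4/3)(3s^3 - 39s^2 - 123s + 2079) + (76s^2 - 304s - 5852)
  3s^3 - 39s^2 - 123s + 2079 = ((3/76)s - 27/76)(76s^2 - 304s - 5852) + (0)
Last nonzero remainder: 76s^2 - 304s - 5852. Dividing through by 76 gives the monic gcd s^2 - 4s - 77.

s^2 - 4s - 77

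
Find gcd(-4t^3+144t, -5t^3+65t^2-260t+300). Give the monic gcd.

t-6

By polynomial division,
  -4t^3+144t = (4/5)(-5t^3+65t^2-260t+300) + (-52t^2+352t-240)
  -5t^3+65t^2-260t+300 = ((5/52)t-405/676)(-52t^2+352t-240) + (-(4400/169)t+26400/169)
  -52t^2+352t-240 = ((2197/1100)t-169/110)(-(4400/169)t+26400/169) + (0)
Last nonzero remainder: -(4400/169)t+26400/169. Dividing through by -4400/169 gives the monic gcd t-6.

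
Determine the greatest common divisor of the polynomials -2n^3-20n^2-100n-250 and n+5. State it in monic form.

n+5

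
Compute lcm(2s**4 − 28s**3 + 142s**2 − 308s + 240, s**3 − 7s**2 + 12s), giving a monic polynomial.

By polynomial division,
  2s**4 − 28s**3 + 142s**2 − 308s + 240 = (2s − 14)(s**3 − 7s**2 + 12s) + (20s**2 − 140s + 240)
  s**3 − 7s**2 + 12s = ((1/20)s)(20s**2 − 140s + 240) + (0)
Last nonzero remainder: 20s**2 − 140s + 240. Dividing through by 20 gives the monic gcd s**2 − 7s + 12.
Then lcm(f, g) = f·g / gcd(f, g); expanding and making the result monic gives the answer.

s**5 − 14s**4 + 71s**3 − 154s**2 + 120s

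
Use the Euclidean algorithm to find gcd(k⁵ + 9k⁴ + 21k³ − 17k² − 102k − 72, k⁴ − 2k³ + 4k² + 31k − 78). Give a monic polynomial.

k² + k − 6

Repeated division with remainder:
  k⁵ + 9k⁴ + 21k³ − 17k² − 102k − 72 = (k + 11)(k⁴ − 2k³ + 4k² + 31k − 78) + (39k³ − 92k² − 365k + 786)
  k⁴ − 2k³ + 4k² + 31k − 78 = ((1/39)k + 14/1521)(39k³ − 92k² − 365k + 786) + ((21607/1521)k² + (21607/1521)k − 43214/507)
  39k³ − 92k² − 365k + 786 = ((59319/21607)k − 199251/21607)((21607/1521)k² + (21607/1521)k − 43214/507) + (0)
Last nonzero remainder: (21607/1521)k² + (21607/1521)k − 43214/507. Dividing through by 21607/1521 gives the monic gcd k² + k − 6.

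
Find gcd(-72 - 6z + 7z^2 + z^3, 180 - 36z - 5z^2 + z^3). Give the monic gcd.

6 + z

Repeated division with remainder:
  z^3 + 7z^2 - 6z - 72 = (z^3 - 5z^2 - 36z + 180) + (12z^2 + 30z - 252)
  z^3 - 5z^2 - 36z + 180 = ((1/12)z - 5/8)(12z^2 + 30z - 252) + ((15/4)z + 45/2)
  12z^2 + 30z - 252 = ((16/5)z - 56/5)((15/4)z + 45/2) + (0)
Last nonzero remainder: (15/4)z + 45/2. Dividing through by 15/4 gives the monic gcd z + 6.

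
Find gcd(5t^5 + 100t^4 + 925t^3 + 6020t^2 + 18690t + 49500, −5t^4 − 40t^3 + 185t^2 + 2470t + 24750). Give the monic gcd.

t^3 + 17t^2 + 116t + 550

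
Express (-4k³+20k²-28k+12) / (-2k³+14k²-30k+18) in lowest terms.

Repeated division with remainder:
  -4k³+20k²-28k+12 = (2)(-2k³+14k²-30k+18) + (-8k²+32k-24)
  -2k³+14k²-30k+18 = ((1/4)k-3/4)(-8k²+32k-24) + (0)
Last nonzero remainder: -8k²+32k-24. Dividing through by -8 gives the monic gcd k²-4k+3.
Cancel k²-4k+3 from numerator and denominator to get the reduced form.

(2k-2)/(k-3)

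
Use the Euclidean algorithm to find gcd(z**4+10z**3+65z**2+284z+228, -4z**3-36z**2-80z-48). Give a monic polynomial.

z**2+7z+6

Apply the Euclidean algorithm:
  z**4+10z**3+65z**2+284z+228 = (-(1/4)z-1/4)(-4z**3-36z**2-80z-48) + (36z**2+252z+216)
  -4z**3-36z**2-80z-48 = (-(1/9)z-2/9)(36z**2+252z+216) + (0)
Last nonzero remainder: 36z**2+252z+216. Dividing through by 36 gives the monic gcd z**2+7z+6.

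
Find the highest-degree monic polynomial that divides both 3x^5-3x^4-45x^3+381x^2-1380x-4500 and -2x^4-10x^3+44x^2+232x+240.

Repeated division with remainder:
  3x^5-3x^4-45x^3+381x^2-1380x-4500 = (-(3/2)x+9)(-2x^4-10x^3+44x^2+232x+240) + (111x^3+333x^2-3108x-6660)
  -2x^4-10x^3+44x^2+232x+240 = (-(2/111)x-4/111)(111x^3+333x^2-3108x-6660) + (0)
Last nonzero remainder: 111x^3+333x^2-3108x-6660. Dividing through by 111 gives the monic gcd x^3+3x^2-28x-60.

x^3+3x^2-28x-60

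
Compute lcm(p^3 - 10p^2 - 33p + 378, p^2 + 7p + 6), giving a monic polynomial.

Euclidean algorithm in ℚ[p]:
  p^3 - 10p^2 - 33p + 378 = (p - 17)(p^2 + 7p + 6) + (80p + 480)
  p^2 + 7p + 6 = ((1/80)p + 1/80)(80p + 480) + (0)
Last nonzero remainder: 80p + 480. Dividing through by 80 gives the monic gcd p + 6.
Then lcm(f, g) = f·g / gcd(f, g); expanding and making the result monic gives the answer.

p^4 - 9p^3 - 43p^2 + 345p + 378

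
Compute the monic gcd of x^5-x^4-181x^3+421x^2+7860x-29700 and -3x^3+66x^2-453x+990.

x^2-11x+30

Euclidean algorithm in ℚ[x]:
  x^5-x^4-181x^3+421x^2+7860x-29700 = (-(1/3)x^2-7x-130/3)(-3x^3+66x^2-453x+990) + (440x^2-4840x+13200)
  -3x^3+66x^2-453x+990 = (-(3/440)x+3/40)(440x^2-4840x+13200) + (0)
Last nonzero remainder: 440x^2-4840x+13200. Dividing through by 440 gives the monic gcd x^2-11x+30.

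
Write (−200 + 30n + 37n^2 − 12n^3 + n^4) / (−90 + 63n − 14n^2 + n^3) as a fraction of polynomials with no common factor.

Apply the Euclidean algorithm:
  n^4 − 12n^3 + 37n^2 + 30n − 200 = (n + 2)(n^3 − 14n^2 + 63n − 90) + (2n^2 − 6n − 20)
  n^3 − 14n^2 + 63n − 90 = ((1/2)n − 11/2)(2n^2 − 6n − 20) + (40n − 200)
  2n^2 − 6n − 20 = ((1/20)n + 1/10)(40n − 200) + (0)
Last nonzero remainder: 40n − 200. Dividing through by 40 gives the monic gcd n − 5.
Cancel n − 5 from numerator and denominator to get the reduced form.

(40 + 2n − 7n^2 + n^3)/(18 − 9n + n^2)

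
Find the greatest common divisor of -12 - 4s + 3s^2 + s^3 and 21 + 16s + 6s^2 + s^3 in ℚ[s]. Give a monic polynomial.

Apply the Euclidean algorithm:
  s^3 + 3s^2 - 4s - 12 = (s^3 + 6s^2 + 16s + 21) + (-3s^2 - 20s - 33)
  s^3 + 6s^2 + 16s + 21 = (-(1/3)s + 2/9)(-3s^2 - 20s - 33) + ((85/9)s + 85/3)
  -3s^2 - 20s - 33 = (-(27/85)s - 99/85)((85/9)s + 85/3) + (0)
Last nonzero remainder: (85/9)s + 85/3. Dividing through by 85/9 gives the monic gcd s + 3.

3 + s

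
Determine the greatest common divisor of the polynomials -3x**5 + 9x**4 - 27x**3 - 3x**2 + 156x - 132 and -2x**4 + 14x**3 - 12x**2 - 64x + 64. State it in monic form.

x**2 + x - 2

Euclidean algorithm in ℚ[x]:
  -3x**5 + 9x**4 - 27x**3 - 3x**2 + 156x - 132 = ((3/2)x + 6)(-2x**4 + 14x**3 - 12x**2 - 64x + 64) + (-93x**3 + 165x**2 + 444x - 516)
  -2x**4 + 14x**3 - 12x**2 - 64x + 64 = ((2/93)x - 108/961)(-93x**3 + 165x**2 + 444x - 516) + (-(2888/961)x**2 - (2888/961)x + 5776/961)
  -93x**3 + 165x**2 + 444x - 516 = ((89373/2888)x - 123969/1444)(-(2888/961)x**2 - (2888/961)x + 5776/961) + (0)
Last nonzero remainder: -(2888/961)x**2 - (2888/961)x + 5776/961. Dividing through by -2888/961 gives the monic gcd x**2 + x - 2.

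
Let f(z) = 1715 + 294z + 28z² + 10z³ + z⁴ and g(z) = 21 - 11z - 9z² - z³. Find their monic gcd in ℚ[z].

Apply the Euclidean algorithm:
  z⁴ + 10z³ + 28z² + 294z + 1715 = (-z - 1)(-z³ - 9z² - 11z + 21) + (8z² + 304z + 1736)
  -z³ - 9z² - 11z + 21 = (-(1/8)z + 29/8)(8z² + 304z + 1736) + (-896z - 6272)
  8z² + 304z + 1736 = (-(1/112)z - 31/112)(-896z - 6272) + (0)
Last nonzero remainder: -896z - 6272. Dividing through by -896 gives the monic gcd z + 7.

7 + z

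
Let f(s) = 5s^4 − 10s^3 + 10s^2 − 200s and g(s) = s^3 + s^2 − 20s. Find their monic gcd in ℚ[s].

Euclidean algorithm in ℚ[s]:
  5s^4 − 10s^3 + 10s^2 − 200s = (5s − 15)(s^3 + s^2 − 20s) + (125s^2 − 500s)
  s^3 + s^2 − 20s = ((1/125)s + 1/25)(125s^2 − 500s) + (0)
Last nonzero remainder: 125s^2 − 500s. Dividing through by 125 gives the monic gcd s^2 − 4s.

s^2 − 4s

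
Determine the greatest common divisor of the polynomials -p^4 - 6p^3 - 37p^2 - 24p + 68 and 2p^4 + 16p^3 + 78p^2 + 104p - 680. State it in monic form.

p^2 + 5p + 34

Euclidean algorithm in ℚ[p]:
  -p^4 - 6p^3 - 37p^2 - 24p + 68 = (-1/2)(2p^4 + 16p^3 + 78p^2 + 104p - 680) + (2p^3 + 2p^2 + 28p - 272)
  2p^4 + 16p^3 + 78p^2 + 104p - 680 = (p + 7)(2p^3 + 2p^2 + 28p - 272) + (36p^2 + 180p + 1224)
  2p^3 + 2p^2 + 28p - 272 = ((1/18)p - 2/9)(36p^2 + 180p + 1224) + (0)
Last nonzero remainder: 36p^2 + 180p + 1224. Dividing through by 36 gives the monic gcd p^2 + 5p + 34.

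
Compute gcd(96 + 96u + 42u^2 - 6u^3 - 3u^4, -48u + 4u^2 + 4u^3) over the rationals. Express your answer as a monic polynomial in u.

Apply the Euclidean algorithm:
  -3u^4 - 6u^3 + 42u^2 + 96u + 96 = (-(3/4)u - 3/4)(4u^3 + 4u^2 - 48u) + (9u^2 + 60u + 96)
  4u^3 + 4u^2 - 48u = ((4/9)u - 68/27)(9u^2 + 60u + 96) + ((544/9)u + 2176/9)
  9u^2 + 60u + 96 = ((81/544)u + 27/68)((544/9)u + 2176/9) + (0)
Last nonzero remainder: (544/9)u + 2176/9. Dividing through by 544/9 gives the monic gcd u + 4.

4 + u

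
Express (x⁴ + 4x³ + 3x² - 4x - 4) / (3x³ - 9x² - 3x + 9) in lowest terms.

Apply the Euclidean algorithm:
  x⁴ + 4x³ + 3x² - 4x - 4 = ((1/3)x + 7/3)(3x³ - 9x² - 3x + 9) + (25x² - 25)
  3x³ - 9x² - 3x + 9 = ((3/25)x - 9/25)(25x² - 25) + (0)
Last nonzero remainder: 25x² - 25. Dividing through by 25 gives the monic gcd x² - 1.
Cancel x² - 1 from numerator and denominator to get the reduced form.

(x² + 4x + 4)/(3x - 9)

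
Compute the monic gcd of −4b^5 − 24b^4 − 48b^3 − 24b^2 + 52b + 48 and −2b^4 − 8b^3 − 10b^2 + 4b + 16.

b^3 + 2b^2 + b − 4

Euclidean algorithm in ℚ[b]:
  −4b^5 − 24b^4 − 48b^3 − 24b^2 + 52b + 48 = (2b + 4)(−2b^4 − 8b^3 − 10b^2 + 4b + 16) + (4b^3 + 8b^2 + 4b − 16)
  −2b^4 − 8b^3 − 10b^2 + 4b + 16 = (−(1/2)b − 1)(4b^3 + 8b^2 + 4b − 16) + (0)
Last nonzero remainder: 4b^3 + 8b^2 + 4b − 16. Dividing through by 4 gives the monic gcd b^3 + 2b^2 + b − 4.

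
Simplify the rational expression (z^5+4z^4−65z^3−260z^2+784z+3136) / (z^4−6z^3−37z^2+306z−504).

(z^3+z^2−40z−112)/(z^2−9z+18)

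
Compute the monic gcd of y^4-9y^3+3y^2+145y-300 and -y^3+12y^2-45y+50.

Apply the Euclidean algorithm:
  y^4-9y^3+3y^2+145y-300 = (-y-3)(-y^3+12y^2-45y+50) + (-6y^2+60y-150)
  -y^3+12y^2-45y+50 = ((1/6)y-1/3)(-6y^2+60y-150) + (0)
Last nonzero remainder: -6y^2+60y-150. Dividing through by -6 gives the monic gcd y^2-10y+25.

y^2-10y+25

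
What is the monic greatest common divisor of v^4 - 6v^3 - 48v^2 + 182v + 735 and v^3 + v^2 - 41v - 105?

v^3 + v^2 - 41v - 105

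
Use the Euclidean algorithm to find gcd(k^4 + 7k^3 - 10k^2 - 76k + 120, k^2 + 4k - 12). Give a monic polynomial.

k^2 + 4k - 12

By polynomial division,
  k^4 + 7k^3 - 10k^2 - 76k + 120 = (k^2 + 3k - 10)(k^2 + 4k - 12) + (0)
The last nonzero remainder k^2 + 4k - 12 is already monic.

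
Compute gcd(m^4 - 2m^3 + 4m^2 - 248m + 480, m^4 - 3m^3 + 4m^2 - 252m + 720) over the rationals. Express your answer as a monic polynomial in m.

Repeated division with remainder:
  m^4 - 2m^3 + 4m^2 - 248m + 480 = (m^4 - 3m^3 + 4m^2 - 252m + 720) + (m^3 + 4m - 240)
  m^4 - 3m^3 + 4m^2 - 252m + 720 = (m - 3)(m^3 + 4m - 240) + (0)
The last nonzero remainder m^3 + 4m - 240 is already monic.

m^3 + 4m - 240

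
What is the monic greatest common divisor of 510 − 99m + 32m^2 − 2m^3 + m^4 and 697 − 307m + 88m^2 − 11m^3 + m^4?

By polynomial division,
  m^4 − 2m^3 + 32m^2 − 99m + 510 = (m^4 − 11m^3 + 88m^2 − 307m + 697) + (9m^3 − 56m^2 + 208m − 187)
  m^4 − 11m^3 + 88m^2 − 307m + 697 = ((1/9)m − 43/81)(9m^3 − 56m^2 + 208m − 187) + ((2848/81)m^2 − (14240/81)m + 48416/81)
  9m^3 − 56m^2 + 208m − 187 = ((729/2848)m − 891/2848)((2848/81)m^2 − (14240/81)m + 48416/81) + (0)
Last nonzero remainder: (2848/81)m^2 − (14240/81)m + 48416/81. Dividing through by 2848/81 gives the monic gcd m^2 − 5m + 17.

17 − 5m + m^2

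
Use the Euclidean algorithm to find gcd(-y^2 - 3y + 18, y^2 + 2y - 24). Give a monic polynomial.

Apply the Euclidean algorithm:
  -y^2 - 3y + 18 = (-1)(y^2 + 2y - 24) + (-y - 6)
  y^2 + 2y - 24 = (-y + 4)(-y - 6) + (0)
Last nonzero remainder: -y - 6. Dividing through by -1 gives the monic gcd y + 6.

y + 6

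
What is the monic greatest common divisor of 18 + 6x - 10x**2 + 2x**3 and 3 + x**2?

By polynomial division,
  2x**3 - 10x**2 + 6x + 18 = (2x - 10)(x**2 + 3) + (48)
  x**2 + 3 = ((1/48)x**2 + 1/16)(48) + (0)
The last nonzero remainder is the constant 48, so the polynomials are coprime and gcd = 1.

1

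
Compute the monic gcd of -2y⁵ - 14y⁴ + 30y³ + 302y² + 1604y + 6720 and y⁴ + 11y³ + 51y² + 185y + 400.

Apply the Euclidean algorithm:
  -2y⁵ - 14y⁴ + 30y³ + 302y² + 1604y + 6720 = (-2y + 8)(y⁴ + 11y³ + 51y² + 185y + 400) + (44y³ + 264y² + 924y + 3520)
  y⁴ + 11y³ + 51y² + 185y + 400 = ((1/44)y + 5/44)(44y³ + 264y² + 924y + 3520) + (0)
Last nonzero remainder: 44y³ + 264y² + 924y + 3520. Dividing through by 44 gives the monic gcd y³ + 6y² + 21y + 80.

y³ + 6y² + 21y + 80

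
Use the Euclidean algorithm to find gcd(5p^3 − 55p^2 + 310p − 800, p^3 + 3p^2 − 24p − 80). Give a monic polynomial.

p − 5

Apply the Euclidean algorithm:
  5p^3 − 55p^2 + 310p − 800 = (5)(p^3 + 3p^2 − 24p − 80) + (−70p^2 + 430p − 400)
  p^3 + 3p^2 − 24p − 80 = (−(1/70)p − 32/245)(−70p^2 + 430p − 400) + ((1296/49)p − 6480/49)
  −70p^2 + 430p − 400 = (−(1715/648)p + 245/81)((1296/49)p − 6480/49) + (0)
Last nonzero remainder: (1296/49)p − 6480/49. Dividing through by 1296/49 gives the monic gcd p − 5.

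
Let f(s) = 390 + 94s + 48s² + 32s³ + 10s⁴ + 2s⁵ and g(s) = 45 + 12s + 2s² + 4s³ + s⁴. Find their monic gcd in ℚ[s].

Apply the Euclidean algorithm:
  2s⁵ + 10s⁴ + 32s³ + 48s² + 94s + 390 = (2s + 2)(s⁴ + 4s³ + 2s² + 12s + 45) + (20s³ + 20s² - 20s + 300)
  s⁴ + 4s³ + 2s² + 12s + 45 = ((1/20)s + 3/20)(20s³ + 20s² - 20s + 300) + (0)
Last nonzero remainder: 20s³ + 20s² - 20s + 300. Dividing through by 20 gives the monic gcd s³ + s² - s + 15.

15 - s + s² + s³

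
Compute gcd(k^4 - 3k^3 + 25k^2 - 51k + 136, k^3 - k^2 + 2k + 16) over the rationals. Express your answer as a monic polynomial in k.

k^2 - 3k + 8

By polynomial division,
  k^4 - 3k^3 + 25k^2 - 51k + 136 = (k - 2)(k^3 - k^2 + 2k + 16) + (21k^2 - 63k + 168)
  k^3 - k^2 + 2k + 16 = ((1/21)k + 2/21)(21k^2 - 63k + 168) + (0)
Last nonzero remainder: 21k^2 - 63k + 168. Dividing through by 21 gives the monic gcd k^2 - 3k + 8.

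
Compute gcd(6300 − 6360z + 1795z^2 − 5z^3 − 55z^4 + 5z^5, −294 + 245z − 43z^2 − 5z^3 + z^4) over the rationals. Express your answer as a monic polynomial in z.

−42 + 41z − 12z^2 + z^3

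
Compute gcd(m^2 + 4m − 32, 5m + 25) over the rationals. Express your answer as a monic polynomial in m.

1

Repeated division with remainder:
  m^2 + 4m − 32 = ((1/5)m − 1/5)(5m + 25) + (−27)
  5m + 25 = (−(5/27)m − 25/27)(−27) + (0)
The last nonzero remainder is the constant −27, so the polynomials are coprime and gcd = 1.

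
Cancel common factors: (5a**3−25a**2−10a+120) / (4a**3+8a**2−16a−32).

Euclidean algorithm in ℚ[a]:
  5a**3−25a**2−10a+120 = (5/4)(4a**3+8a**2−16a−32) + (−35a**2+10a+160)
  4a**3+8a**2−16a−32 = (−(4/35)a−64/245)(−35a**2+10a+160) + ((240/49)a+480/49)
  −35a**2+10a+160 = (−(343/48)a+49/3)((240/49)a+480/49) + (0)
Last nonzero remainder: (240/49)a+480/49. Dividing through by 240/49 gives the monic gcd a+2.
Cancel a+2 from numerator and denominator to get the reduced form.

(5a**2−35a+60)/(4a**2−16)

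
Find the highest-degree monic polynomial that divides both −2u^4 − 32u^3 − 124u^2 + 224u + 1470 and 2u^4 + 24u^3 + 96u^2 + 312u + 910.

u^2 + 12u + 35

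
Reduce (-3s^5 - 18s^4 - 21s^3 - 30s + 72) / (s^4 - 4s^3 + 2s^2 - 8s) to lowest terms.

(-3s^3 - 18s^2 - 15s + 36)/(s^2 - 4s)

By polynomial division,
  -3s^5 - 18s^4 - 21s^3 - 30s + 72 = (-3s - 30)(s^4 - 4s^3 + 2s^2 - 8s) + (-135s^3 + 36s^2 - 270s + 72)
  s^4 - 4s^3 + 2s^2 - 8s = (-(1/135)s + 56/2025)(-135s^3 + 36s^2 - 270s + 72) + (-(224/225)s^2 - 448/225)
  -135s^3 + 36s^2 - 270s + 72 = ((30375/224)s - 2025/56)(-(224/225)s^2 - 448/225) + (0)
Last nonzero remainder: -(224/225)s^2 - 448/225. Dividing through by -224/225 gives the monic gcd s^2 + 2.
Cancel s^2 + 2 from numerator and denominator to get the reduced form.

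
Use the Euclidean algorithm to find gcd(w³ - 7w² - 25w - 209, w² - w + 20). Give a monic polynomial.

1

Repeated division with remainder:
  w³ - 7w² - 25w - 209 = (w - 6)(w² - w + 20) + (-51w - 89)
  w² - w + 20 = (-(1/51)w + 140/2601)(-51w - 89) + (64480/2601)
  -51w - 89 = (-(132651/64480)w - 231489/64480)(64480/2601) + (0)
The last nonzero remainder is the constant 64480/2601, so the polynomials are coprime and gcd = 1.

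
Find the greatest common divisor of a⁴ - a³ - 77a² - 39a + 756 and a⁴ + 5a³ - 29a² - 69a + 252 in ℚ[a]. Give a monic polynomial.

Repeated division with remainder:
  a⁴ - a³ - 77a² - 39a + 756 = (a⁴ + 5a³ - 29a² - 69a + 252) + (-6a³ - 48a² + 30a + 504)
  a⁴ + 5a³ - 29a² - 69a + 252 = (-(1/6)a + 1/2)(-6a³ - 48a² + 30a + 504) + (0)
Last nonzero remainder: -6a³ - 48a² + 30a + 504. Dividing through by -6 gives the monic gcd a³ + 8a² - 5a - 84.

a³ + 8a² - 5a - 84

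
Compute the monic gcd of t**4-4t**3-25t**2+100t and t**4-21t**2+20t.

t**3+t**2-20t

By polynomial division,
  t**4-4t**3-25t**2+100t = (t**4-21t**2+20t) + (-4t**3-4t**2+80t)
  t**4-21t**2+20t = (-(1/4)t+1/4)(-4t**3-4t**2+80t) + (0)
Last nonzero remainder: -4t**3-4t**2+80t. Dividing through by -4 gives the monic gcd t**3+t**2-20t.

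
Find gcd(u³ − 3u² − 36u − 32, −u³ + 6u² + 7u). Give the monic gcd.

By polynomial division,
  u³ − 3u² − 36u − 32 = (−1)(−u³ + 6u² + 7u) + (3u² − 29u − 32)
  −u³ + 6u² + 7u = (−(1/3)u − 11/9)(3u² − 29u − 32) + (−(352/9)u − 352/9)
  3u² − 29u − 32 = (−(27/352)u + 9/11)(−(352/9)u − 352/9) + (0)
Last nonzero remainder: −(352/9)u − 352/9. Dividing through by −352/9 gives the monic gcd u + 1.

u + 1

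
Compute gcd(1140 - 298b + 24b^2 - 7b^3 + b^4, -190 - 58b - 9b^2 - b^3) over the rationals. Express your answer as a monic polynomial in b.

Apply the Euclidean algorithm:
  b^4 - 7b^3 + 24b^2 - 298b + 1140 = (-b + 16)(-b^3 - 9b^2 - 58b - 190) + (110b^2 + 440b + 4180)
  -b^3 - 9b^2 - 58b - 190 = (-(1/110)b - 1/22)(110b^2 + 440b + 4180) + (0)
Last nonzero remainder: 110b^2 + 440b + 4180. Dividing through by 110 gives the monic gcd b^2 + 4b + 38.

38 + 4b + b^2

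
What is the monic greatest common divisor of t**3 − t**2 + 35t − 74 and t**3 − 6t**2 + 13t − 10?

Apply the Euclidean algorithm:
  t**3 − t**2 + 35t − 74 = (t**3 − 6t**2 + 13t − 10) + (5t**2 + 22t − 64)
  t**3 − 6t**2 + 13t − 10 = ((1/5)t − 52/25)(5t**2 + 22t − 64) + ((1789/25)t − 3578/25)
  5t**2 + 22t − 64 = ((125/1789)t + 800/1789)((1789/25)t − 3578/25) + (0)
Last nonzero remainder: (1789/25)t − 3578/25. Dividing through by 1789/25 gives the monic gcd t − 2.

t − 2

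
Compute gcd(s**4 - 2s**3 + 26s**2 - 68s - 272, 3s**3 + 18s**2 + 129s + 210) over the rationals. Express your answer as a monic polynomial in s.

s + 2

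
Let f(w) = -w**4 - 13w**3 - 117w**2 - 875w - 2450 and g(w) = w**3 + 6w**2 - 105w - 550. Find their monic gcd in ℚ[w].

w + 5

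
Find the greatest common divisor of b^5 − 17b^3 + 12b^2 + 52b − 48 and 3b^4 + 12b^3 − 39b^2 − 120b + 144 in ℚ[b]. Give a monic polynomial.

Apply the Euclidean algorithm:
  b^5 − 17b^3 + 12b^2 + 52b − 48 = ((1/3)b − 4/3)(3b^4 + 12b^3 − 39b^2 − 120b + 144) + (12b^3 − 156b + 144)
  3b^4 + 12b^3 − 39b^2 − 120b + 144 = ((1/4)b + 1)(12b^3 − 156b + 144) + (0)
Last nonzero remainder: 12b^3 − 156b + 144. Dividing through by 12 gives the monic gcd b^3 − 13b + 12.

b^3 − 13b + 12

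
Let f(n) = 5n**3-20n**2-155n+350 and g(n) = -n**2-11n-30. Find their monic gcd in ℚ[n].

Repeated division with remainder:
  5n**3-20n**2-155n+350 = (-5n+75)(-n**2-11n-30) + (520n+2600)
  -n**2-11n-30 = (-(1/520)n-3/260)(520n+2600) + (0)
Last nonzero remainder: 520n+2600. Dividing through by 520 gives the monic gcd n+5.

n+5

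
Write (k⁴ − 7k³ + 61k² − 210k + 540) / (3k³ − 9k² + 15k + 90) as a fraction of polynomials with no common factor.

Euclidean algorithm in ℚ[k]:
  k⁴ − 7k³ + 61k² − 210k + 540 = ((1/3)k − 4/3)(3k³ − 9k² + 15k + 90) + (44k² − 220k + 660)
  3k³ − 9k² + 15k + 90 = ((3/44)k + 3/22)(44k² − 220k + 660) + (0)
Last nonzero remainder: 44k² − 220k + 660. Dividing through by 44 gives the monic gcd k² − 5k + 15.
Cancel k² − 5k + 15 from numerator and denominator to get the reduced form.

(k² − 2k + 36)/(3k + 6)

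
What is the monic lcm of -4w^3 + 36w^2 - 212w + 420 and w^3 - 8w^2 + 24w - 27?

w^5 - 14w^4 + 107w^3 - 451w^2 + 1002w - 945

Euclidean algorithm in ℚ[w]:
  -4w^3 + 36w^2 - 212w + 420 = (-4)(w^3 - 8w^2 + 24w - 27) + (4w^2 - 116w + 312)
  w^3 - 8w^2 + 24w - 27 = ((1/4)w + 21/4)(4w^2 - 116w + 312) + (555w - 1665)
  4w^2 - 116w + 312 = ((4/555)w - 104/555)(555w - 1665) + (0)
Last nonzero remainder: 555w - 1665. Dividing through by 555 gives the monic gcd w - 3.
Then lcm(f, g) = f·g / gcd(f, g); expanding and making the result monic gives the answer.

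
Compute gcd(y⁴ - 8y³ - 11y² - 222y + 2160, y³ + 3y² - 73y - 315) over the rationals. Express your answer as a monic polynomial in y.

y - 9

Repeated division with remainder:
  y⁴ - 8y³ - 11y² - 222y + 2160 = (y - 11)(y³ + 3y² - 73y - 315) + (95y² - 710y - 1305)
  y³ + 3y² - 73y - 315 = ((1/95)y + 199/1805)(95y² - 710y - 1305) + ((6864/361)y - 61776/361)
  95y² - 710y - 1305 = ((34295/6864)y + 52345/6864)((6864/361)y - 61776/361) + (0)
Last nonzero remainder: (6864/361)y - 61776/361. Dividing through by 6864/361 gives the monic gcd y - 9.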